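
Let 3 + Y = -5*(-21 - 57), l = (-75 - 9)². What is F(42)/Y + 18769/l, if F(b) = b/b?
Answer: 807851/303408 ≈ 2.6626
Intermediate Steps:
l = 7056 (l = (-84)² = 7056)
F(b) = 1
Y = 387 (Y = -3 - 5*(-21 - 57) = -3 - 5*(-78) = -3 + 390 = 387)
F(42)/Y + 18769/l = 1/387 + 18769/7056 = 807851/303408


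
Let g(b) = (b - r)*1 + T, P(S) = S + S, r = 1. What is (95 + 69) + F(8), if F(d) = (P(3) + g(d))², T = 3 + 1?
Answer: 453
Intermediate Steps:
P(S) = 2*S
T = 4
g(b) = 3 + b (g(b) = (b - 1*1)*1 + 4 = (b - 1)*1 + 4 = (-1 + b)*1 + 4 = (-1 + b) + 4 = 3 + b)
F(d) = (9 + d)² (F(d) = (2*3 + (3 + d))² = (6 + (3 + d))² = (9 + d)²)
(95 + 69) + F(8) = (95 + 69) + (9 + 8)² = 164 + 17² = 164 + 289 = 453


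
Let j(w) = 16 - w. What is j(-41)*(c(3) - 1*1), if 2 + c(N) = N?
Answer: 0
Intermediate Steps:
c(N) = -2 + N
j(-41)*(c(3) - 1*1) = (16 - 1*(-41))*((-2 + 3) - 1*1) = (16 + 41)*(1 - 1) = 57*0 = 0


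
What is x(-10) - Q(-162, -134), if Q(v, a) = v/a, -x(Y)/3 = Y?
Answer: 1929/67 ≈ 28.791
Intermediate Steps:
x(Y) = -3*Y
x(-10) - Q(-162, -134) = -3*(-10) - (-162)/(-134) = 30 - (-162)*(-1)/134 = 30 - 1*81/67 = 30 - 81/67 = 1929/67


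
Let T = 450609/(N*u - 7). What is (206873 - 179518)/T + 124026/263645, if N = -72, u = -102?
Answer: 52970397081409/118800809805 ≈ 445.88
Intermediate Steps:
T = 450609/7337 (T = 450609/(-72*(-102) - 7) = 450609/(7344 - 7) = 450609/7337 ≈ 61.416)
(206873 - 179518)/T + 124026/263645 = (206873 - 179518)/(450609/7337) + 124026/263645 = 27355*(7337/450609) + 124026*(1/263645) = 200703635/450609 + 124026/263645 = 52970397081409/118800809805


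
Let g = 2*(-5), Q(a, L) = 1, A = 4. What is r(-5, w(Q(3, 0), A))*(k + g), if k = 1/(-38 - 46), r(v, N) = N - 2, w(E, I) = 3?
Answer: -841/84 ≈ -10.012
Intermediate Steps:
r(v, N) = -2 + N
k = -1/84 (k = 1/(-84) = -1/84 ≈ -0.011905)
g = -10
r(-5, w(Q(3, 0), A))*(k + g) = (-2 + 3)*(-1/84 - 10) = 1*(-841/84) = -841/84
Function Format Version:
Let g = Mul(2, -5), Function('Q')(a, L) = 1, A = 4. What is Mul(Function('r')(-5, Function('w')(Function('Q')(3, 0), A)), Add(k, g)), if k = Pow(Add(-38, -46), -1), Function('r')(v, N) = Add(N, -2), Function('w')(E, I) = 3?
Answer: Rational(-841, 84) ≈ -10.012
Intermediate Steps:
Function('r')(v, N) = Add(-2, N)
k = Rational(-1, 84) (k = Pow(-84, -1) = Rational(-1, 84) ≈ -0.011905)
g = -10
Mul(Function('r')(-5, Function('w')(Function('Q')(3, 0), A)), Add(k, g)) = Mul(Add(-2, 3), Add(Rational(-1, 84), -10)) = Mul(1, Rational(-841, 84)) = Rational(-841, 84)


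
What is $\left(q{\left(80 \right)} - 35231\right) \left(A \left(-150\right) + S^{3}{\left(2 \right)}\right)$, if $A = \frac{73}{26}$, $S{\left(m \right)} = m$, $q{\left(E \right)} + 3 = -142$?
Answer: $\frac{190004496}{13} \approx 1.4616 \cdot 10^{7}$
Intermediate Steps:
$q{\left(E \right)} = -145$ ($q{\left(E \right)} = -3 - 142 = -145$)
$A = \frac{73}{26}$ ($A = 73 \cdot \frac{1}{26} = \frac{73}{26} \approx 2.8077$)
$\left(q{\left(80 \right)} - 35231\right) \left(A \left(-150\right) + S^{3}{\left(2 \right)}\right) = \left(-145 - 35231\right) \left(\frac{73}{26} \left(-150\right) + 2^{3}\right) = - 35376 \left(- \frac{5475}{13} + 8\right) = \left(-35376\right) \left(- \frac{5371}{13}\right) = \frac{190004496}{13}$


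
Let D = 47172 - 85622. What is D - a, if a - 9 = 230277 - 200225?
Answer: -68511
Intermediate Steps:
D = -38450
a = 30061 (a = 9 + (230277 - 200225) = 9 + 30052 = 30061)
D - a = -38450 - 1*30061 = -38450 - 30061 = -68511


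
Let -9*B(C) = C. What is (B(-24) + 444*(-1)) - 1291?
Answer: -5197/3 ≈ -1732.3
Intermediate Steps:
B(C) = -C/9
(B(-24) + 444*(-1)) - 1291 = (-1/9*(-24) + 444*(-1)) - 1291 = (8/3 - 444) - 1291 = -1324/3 - 1291 = -5197/3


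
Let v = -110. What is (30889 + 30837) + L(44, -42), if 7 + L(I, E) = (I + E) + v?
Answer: 61611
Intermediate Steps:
L(I, E) = -117 + E + I (L(I, E) = -7 + ((I + E) - 110) = -7 + ((E + I) - 110) = -7 + (-110 + E + I) = -117 + E + I)
(30889 + 30837) + L(44, -42) = (30889 + 30837) + (-117 - 42 + 44) = 61726 - 115 = 61611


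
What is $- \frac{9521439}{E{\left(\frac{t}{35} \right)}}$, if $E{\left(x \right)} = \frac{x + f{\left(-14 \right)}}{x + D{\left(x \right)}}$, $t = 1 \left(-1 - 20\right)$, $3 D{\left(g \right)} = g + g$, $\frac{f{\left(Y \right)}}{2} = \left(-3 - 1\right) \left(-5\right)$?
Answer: $\frac{47607195}{197} \approx 2.4166 \cdot 10^{5}$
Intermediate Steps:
$f{\left(Y \right)} = 40$ ($f{\left(Y \right)} = 2 \left(-3 - 1\right) \left(-5\right) = 2 \left(\left(-4\right) \left(-5\right)\right) = 2 \cdot 20 = 40$)
$D{\left(g \right)} = \frac{2 g}{3}$ ($D{\left(g \right)} = \frac{g + g}{3} = \frac{2 g}{3}$)
$t = -21$ ($t = 1 \left(-21\right) = -21$)
$E{\left(x \right)} = \frac{3 \left(40 + x\right)}{5 x}$ ($E{\left(x \right)} = \frac{x + 40}{x + \frac{2 x}{3}} = \frac{40 + x}{\frac{5}{3} x} = \left(40 + x\right) \frac{3}{5 x} = \frac{3 \left(40 + x\right)}{5 x}$)
$- \frac{9521439}{E{\left(\frac{t}{35} \right)}} = - \frac{9521439}{\frac{3}{5} + \frac{24}{\left(-21\right) \frac{1}{35}}} = - \frac{9521439}{\frac{3}{5} + \frac{24}{- \frac{3}{5}}} = - \frac{9521439}{\frac{3}{5} + 24 \left(- \frac{5}{3}\right)} = - \frac{9521439}{\frac{3}{5} - 40} = - \frac{9521439}{- \frac{197}{5}} = \left(-9521439\right) \left(- \frac{5}{197}\right) = \frac{47607195}{197}$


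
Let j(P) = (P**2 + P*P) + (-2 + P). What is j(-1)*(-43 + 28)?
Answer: 15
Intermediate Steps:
j(P) = -2 + P + 2*P**2 (j(P) = (P**2 + P**2) + (-2 + P) = 2*P**2 + (-2 + P) = -2 + P + 2*P**2)
j(-1)*(-43 + 28) = (-2 - 1 + 2*(-1)**2)*(-43 + 28) = (-2 - 1 + 2*1)*(-15) = (-2 - 1 + 2)*(-15) = -1*(-15) = 15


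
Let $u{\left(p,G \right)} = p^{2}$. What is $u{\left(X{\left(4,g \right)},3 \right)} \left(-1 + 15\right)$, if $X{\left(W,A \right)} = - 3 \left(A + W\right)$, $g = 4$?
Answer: $8064$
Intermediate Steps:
$X{\left(W,A \right)} = - 3 A - 3 W$
$u{\left(X{\left(4,g \right)},3 \right)} \left(-1 + 15\right) = \left(\left(-3\right) 4 - 12\right)^{2} \left(-1 + 15\right) = \left(-12 - 12\right)^{2} \cdot 14 = \left(-24\right)^{2} \cdot 14 = 576 \cdot 14 = 8064$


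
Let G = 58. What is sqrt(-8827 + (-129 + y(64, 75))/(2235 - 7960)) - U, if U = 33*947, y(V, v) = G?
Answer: -31251 + 2*I*sqrt(2893100354)/1145 ≈ -31251.0 + 93.952*I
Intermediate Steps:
y(V, v) = 58
U = 31251
sqrt(-8827 + (-129 + y(64, 75))/(2235 - 7960)) - U = sqrt(-8827 + (-129 + 58)/(2235 - 7960)) - 1*31251 = sqrt(-8827 - 71/(-5725)) - 31251 = sqrt(-8827 - 71*(-1/5725)) - 31251 = sqrt(-8827 + 71/5725) - 31251 = sqrt(-50534504/5725) - 31251 = 2*I*sqrt(2893100354)/1145 - 31251 = -31251 + 2*I*sqrt(2893100354)/1145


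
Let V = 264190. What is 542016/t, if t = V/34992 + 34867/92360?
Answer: 13685315912640/200161363 ≈ 68371.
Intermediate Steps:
t = 200161363/25248915 (t = 264190/34992 + 34867/92360 = 264190*(1/34992) + 34867*(1/92360) = 132095/17496 + 34867/92360 = 200161363/25248915 ≈ 7.9275)
542016/t = 542016/(200161363/25248915) = 542016*(25248915/200161363) = 13685315912640/200161363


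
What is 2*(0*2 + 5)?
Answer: 10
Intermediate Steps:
2*(0*2 + 5) = 2*(0 + 5) = 2*5 = 10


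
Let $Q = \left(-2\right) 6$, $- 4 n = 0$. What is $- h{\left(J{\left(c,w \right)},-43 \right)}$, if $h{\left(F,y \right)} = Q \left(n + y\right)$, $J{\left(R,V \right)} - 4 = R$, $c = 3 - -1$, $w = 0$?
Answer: $-516$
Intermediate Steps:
$n = 0$ ($n = \left(- \frac{1}{4}\right) 0 = 0$)
$c = 4$ ($c = 3 + 1 = 4$)
$Q = -12$
$J{\left(R,V \right)} = 4 + R$
$h{\left(F,y \right)} = - 12 y$ ($h{\left(F,y \right)} = - 12 \left(0 + y\right) = - 12 y$)
$- h{\left(J{\left(c,w \right)},-43 \right)} = - \left(-12\right) \left(-43\right) = \left(-1\right) 516 = -516$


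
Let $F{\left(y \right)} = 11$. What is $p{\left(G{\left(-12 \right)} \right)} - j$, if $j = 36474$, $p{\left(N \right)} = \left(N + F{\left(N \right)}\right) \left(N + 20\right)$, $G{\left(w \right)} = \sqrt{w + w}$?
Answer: $-36278 + 62 i \sqrt{6} \approx -36278.0 + 151.87 i$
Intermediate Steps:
$G{\left(w \right)} = \sqrt{2} \sqrt{w}$ ($G{\left(w \right)} = \sqrt{2 w} = \sqrt{2} \sqrt{w}$)
$p{\left(N \right)} = \left(11 + N\right) \left(20 + N\right)$ ($p{\left(N \right)} = \left(N + 11\right) \left(N + 20\right) = \left(11 + N\right) \left(20 + N\right)$)
$p{\left(G{\left(-12 \right)} \right)} - j = \left(220 + \left(\sqrt{2} \sqrt{-12}\right)^{2} + 31 \sqrt{2} \sqrt{-12}\right) - 36474 = \left(220 + \left(\sqrt{2} \cdot 2 i \sqrt{3}\right)^{2} + 31 \sqrt{2} \cdot 2 i \sqrt{3}\right) - 36474 = \left(220 + \left(2 i \sqrt{6}\right)^{2} + 31 \cdot 2 i \sqrt{6}\right) - 36474 = \left(220 - 24 + 62 i \sqrt{6}\right) - 36474 = \left(196 + 62 i \sqrt{6}\right) - 36474 = -36278 + 62 i \sqrt{6}$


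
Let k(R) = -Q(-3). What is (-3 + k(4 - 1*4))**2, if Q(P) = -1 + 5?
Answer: 49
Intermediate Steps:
Q(P) = 4
k(R) = -4 (k(R) = -1*4 = -4)
(-3 + k(4 - 1*4))**2 = (-3 - 4)**2 = (-7)**2 = 49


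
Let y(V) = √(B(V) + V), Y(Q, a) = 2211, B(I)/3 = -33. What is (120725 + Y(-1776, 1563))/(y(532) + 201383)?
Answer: 3094652561/5069389032 - 15367*√433/5069389032 ≈ 0.61040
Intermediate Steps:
B(I) = -99 (B(I) = 3*(-33) = -99)
y(V) = √(-99 + V)
(120725 + Y(-1776, 1563))/(y(532) + 201383) = (120725 + 2211)/(√(-99 + 532) + 201383) = 122936/(√433 + 201383) = 122936/(201383 + √433)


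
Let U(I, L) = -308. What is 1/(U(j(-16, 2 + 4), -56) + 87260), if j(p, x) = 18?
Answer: 1/86952 ≈ 1.1501e-5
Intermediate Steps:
1/(U(j(-16, 2 + 4), -56) + 87260) = 1/(-308 + 87260) = 1/86952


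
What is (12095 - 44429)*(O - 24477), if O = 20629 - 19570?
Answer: 757197612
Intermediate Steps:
O = 1059
(12095 - 44429)*(O - 24477) = (12095 - 44429)*(1059 - 24477) = -32334*(-23418) = 757197612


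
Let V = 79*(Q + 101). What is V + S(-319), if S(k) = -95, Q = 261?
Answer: 28503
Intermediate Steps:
V = 28598 (V = 79*(261 + 101) = 79*362 = 28598)
V + S(-319) = 28598 - 95 = 28503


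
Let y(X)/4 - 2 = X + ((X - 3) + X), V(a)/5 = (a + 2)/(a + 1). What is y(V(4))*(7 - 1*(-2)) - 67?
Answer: 545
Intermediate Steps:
V(a) = 5*(2 + a)/(1 + a) (V(a) = 5*((a + 2)/(a + 1)) = 5*((2 + a)/(1 + a)) = 5*(2 + a)/(1 + a))
y(X) = -4 + 12*X (y(X) = 8 + 4*(X + ((X - 3) + X)) = 8 + 4*(X + ((-3 + X) + X)) = 8 + 4*(X + (-3 + 2*X)) = 8 + 4*(-3 + 3*X) = 8 + (-12 + 12*X) = -4 + 12*X)
y(V(4))*(7 - 1*(-2)) - 67 = (-4 + 12*(5*(2 + 4)/(1 + 4)))*(7 - 1*(-2)) - 67 = (-4 + 12*(5*6/5))*(7 + 2) - 67 = (-4 + 12*(5*(⅕)*6))*9 - 67 = (-4 + 12*6)*9 - 67 = (-4 + 72)*9 - 67 = 68*9 - 67 = 612 - 67 = 545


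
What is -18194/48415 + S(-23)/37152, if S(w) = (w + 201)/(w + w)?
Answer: -676130833/1798714080 ≈ -0.37590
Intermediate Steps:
S(w) = (201 + w)/(2*w) (S(w) = (201 + w)/((2*w)) = (201 + w)*(1/(2*w)) = (201 + w)/(2*w))
-18194/48415 + S(-23)/37152 = -18194/48415 + ((1/2)*(201 - 23)/(-23))/37152 = -18194*1/48415 + ((1/2)*(-1/23)*178)*(1/37152) = -18194/48415 - 89/23*1/37152 = -18194/48415 - 89/854496 = -676130833/1798714080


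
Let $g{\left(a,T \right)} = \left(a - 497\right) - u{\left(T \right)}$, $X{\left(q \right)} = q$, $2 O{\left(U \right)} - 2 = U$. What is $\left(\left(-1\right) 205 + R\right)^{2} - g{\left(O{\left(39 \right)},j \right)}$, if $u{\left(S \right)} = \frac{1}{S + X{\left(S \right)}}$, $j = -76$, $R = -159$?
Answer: $\frac{20211819}{152} \approx 1.3297 \cdot 10^{5}$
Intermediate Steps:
$O{\left(U \right)} = 1 + \frac{U}{2}$
$u{\left(S \right)} = \frac{1}{2 S}$ ($u{\left(S \right)} = \frac{1}{S + S} = \frac{1}{2 S}$)
$g{\left(a,T \right)} = -497 + a - \frac{1}{2 T}$ ($g{\left(a,T \right)} = \left(a - 497\right) - \frac{1}{2 T} = \left(-497 + a\right) - \frac{1}{2 T} = -497 + a - \frac{1}{2 T}$)
$\left(\left(-1\right) 205 + R\right)^{2} - g{\left(O{\left(39 \right)},j \right)} = \left(\left(-1\right) 205 - 159\right)^{2} - \left(-497 + \left(1 + \frac{1}{2} \cdot 39\right) - \frac{1}{2 \left(-76\right)}\right) = \left(-205 - 159\right)^{2} - \left(-497 + \left(1 + \frac{39}{2}\right) - - \frac{1}{152}\right) = \left(-364\right)^{2} - \left(-497 + \frac{41}{2} + \frac{1}{152}\right) = 132496 - - \frac{72427}{152} = 132496 + \frac{72427}{152} = \frac{20211819}{152}$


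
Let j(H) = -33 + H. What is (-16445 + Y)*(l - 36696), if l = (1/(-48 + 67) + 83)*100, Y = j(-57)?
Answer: 8919375840/19 ≈ 4.6944e+8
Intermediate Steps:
Y = -90 (Y = -33 - 57 = -90)
l = 157800/19 (l = (1/19 + 83)*100 = (1578/19)*100 = 157800/19 ≈ 8305.3)
(-16445 + Y)*(l - 36696) = (-16445 - 90)*(157800/19 - 36696) = -16535*(-539424/19) = 8919375840/19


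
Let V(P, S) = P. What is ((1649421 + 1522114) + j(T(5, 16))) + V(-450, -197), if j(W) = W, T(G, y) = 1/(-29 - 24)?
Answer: 168067504/53 ≈ 3.1711e+6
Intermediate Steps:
T(G, y) = -1/53 (T(G, y) = 1/(-53) = -1/53)
((1649421 + 1522114) + j(T(5, 16))) + V(-450, -197) = ((1649421 + 1522114) - 1/53) - 450 = (3171535 - 1/53) - 450 = 168091354/53 - 450 = 168067504/53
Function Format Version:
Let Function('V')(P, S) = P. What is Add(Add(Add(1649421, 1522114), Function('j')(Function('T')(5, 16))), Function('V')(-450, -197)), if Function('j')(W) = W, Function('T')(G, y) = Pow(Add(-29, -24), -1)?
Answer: Rational(168067504, 53) ≈ 3.1711e+6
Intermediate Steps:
Function('T')(G, y) = Rational(-1, 53) (Function('T')(G, y) = Pow(-53, -1) = Rational(-1, 53))
Add(Add(Add(1649421, 1522114), Function('j')(Function('T')(5, 16))), Function('V')(-450, -197)) = Add(Add(Add(1649421, 1522114), Rational(-1, 53)), -450) = Add(Add(3171535, Rational(-1, 53)), -450) = Add(Rational(168091354, 53), -450) = Rational(168067504, 53)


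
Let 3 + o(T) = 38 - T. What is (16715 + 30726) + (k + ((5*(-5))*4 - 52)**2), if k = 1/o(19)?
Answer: 1128721/16 ≈ 70545.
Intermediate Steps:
o(T) = 35 - T (o(T) = -3 + (38 - T) = 35 - T)
k = 1/16 (k = 1/(35 - 1*19) = 1/(35 - 19) = 1/16 ≈ 0.062500)
(16715 + 30726) + (k + ((5*(-5))*4 - 52)**2) = (16715 + 30726) + (1/16 + ((5*(-5))*4 - 52)**2) = 47441 + (1/16 + (-25*4 - 52)**2) = 47441 + (1/16 + (-100 - 52)**2) = 47441 + (1/16 + (-152)**2) = 47441 + (1/16 + 23104) = 47441 + 369665/16 = 1128721/16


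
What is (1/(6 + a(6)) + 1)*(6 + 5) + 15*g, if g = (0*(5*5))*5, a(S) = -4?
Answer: 33/2 ≈ 16.500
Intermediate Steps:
g = 0 (g = (0*25)*5 = 0*5 = 0)
(1/(6 + a(6)) + 1)*(6 + 5) + 15*g = (1/(6 - 4) + 1)*(6 + 5) + 15*0 = (1/2 + 1)*11 + 0 = (½ + 1)*11 + 0 = (3/2)*11 + 0 = 33/2 + 0 = 33/2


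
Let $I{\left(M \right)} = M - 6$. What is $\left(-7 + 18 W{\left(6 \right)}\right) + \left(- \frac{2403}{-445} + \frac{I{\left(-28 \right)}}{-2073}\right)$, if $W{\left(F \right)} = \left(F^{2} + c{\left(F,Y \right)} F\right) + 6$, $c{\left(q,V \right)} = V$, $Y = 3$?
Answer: $\frac{11177786}{10365} \approx 1078.4$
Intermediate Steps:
$I{\left(M \right)} = -6 + M$
$W{\left(F \right)} = 6 + F^{2} + 3 F$ ($W{\left(F \right)} = \left(F^{2} + 3 F\right) + 6 = 6 + F^{2} + 3 F$)
$\left(-7 + 18 W{\left(6 \right)}\right) + \left(- \frac{2403}{-445} + \frac{I{\left(-28 \right)}}{-2073}\right) = \left(-7 + 18 \left(6 + 6^{2} + 3 \cdot 6\right)\right) + \left(- \frac{2403}{-445} + \frac{-6 - 28}{-2073}\right) = \left(-7 + 18 \left(6 + 36 + 18\right)\right) - - \frac{56141}{10365} = \left(-7 + 18 \cdot 60\right) + \left(\frac{27}{5} + \frac{34}{2073}\right) = \left(-7 + 1080\right) + \frac{56141}{10365} = 1073 + \frac{56141}{10365} = \frac{11177786}{10365}$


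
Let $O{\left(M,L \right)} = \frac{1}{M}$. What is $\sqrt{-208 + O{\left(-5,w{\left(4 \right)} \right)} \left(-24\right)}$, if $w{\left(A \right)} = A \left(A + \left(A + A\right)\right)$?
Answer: $\frac{2 i \sqrt{1270}}{5} \approx 14.255 i$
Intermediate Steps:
$w{\left(A \right)} = 3 A^{2}$ ($w{\left(A \right)} = A \left(A + 2 A\right) = A 3 A = 3 A^{2}$)
$\sqrt{-208 + O{\left(-5,w{\left(4 \right)} \right)} \left(-24\right)} = \sqrt{-208 + \frac{1}{-5} \left(-24\right)} = \sqrt{-208 - - \frac{24}{5}} = \sqrt{-208 + \frac{24}{5}} = \sqrt{- \frac{1016}{5}} = \frac{2 i \sqrt{1270}}{5}$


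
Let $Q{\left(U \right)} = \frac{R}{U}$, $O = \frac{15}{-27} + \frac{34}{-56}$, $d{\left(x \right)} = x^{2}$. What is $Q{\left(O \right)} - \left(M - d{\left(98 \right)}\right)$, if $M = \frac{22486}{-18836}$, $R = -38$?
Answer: $\frac{26595469263}{2759474} \approx 9637.9$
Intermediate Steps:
$M = - \frac{11243}{9418}$ ($M = 22486 \left(- \frac{1}{18836}\right) = - \frac{11243}{9418} \approx -1.1938$)
$O = - \frac{293}{252}$ ($O = 15 \left(- \frac{1}{27}\right) + 34 \left(- \frac{1}{56}\right) = - \frac{5}{9} - \frac{17}{28} = - \frac{293}{252} \approx -1.1627$)
$Q{\left(U \right)} = - \frac{38}{U}$
$Q{\left(O \right)} - \left(M - d{\left(98 \right)}\right) = - \frac{38}{- \frac{293}{252}} - \left(- \frac{11243}{9418} - 98^{2}\right) = \left(-38\right) \left(- \frac{252}{293}\right) + \left(9604 + \frac{11243}{9418}\right) = \frac{9576}{293} + \frac{90461715}{9418} = \frac{26595469263}{2759474}$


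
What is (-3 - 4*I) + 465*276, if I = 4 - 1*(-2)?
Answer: 128313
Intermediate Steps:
I = 6 (I = 4 + 2 = 6)
(-3 - 4*I) + 465*276 = (-3 - 4*6) + 465*276 = (-3 - 24) + 128340 = -27 + 128340 = 128313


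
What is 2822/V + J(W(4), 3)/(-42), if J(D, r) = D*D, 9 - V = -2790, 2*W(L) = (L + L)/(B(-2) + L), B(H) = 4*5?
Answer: 473785/470232 ≈ 1.0076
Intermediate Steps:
B(H) = 20
W(L) = L/(20 + L) (W(L) = ((L + L)/(20 + L))/2 = ((2*L)/(20 + L))/2 = (2*L/(20 + L))/2 = L/(20 + L))
V = 2799 (V = 9 - 1*(-2790) = 9 + 2790 = 2799)
J(D, r) = D**2
2822/V + J(W(4), 3)/(-42) = 2822/2799 + (4/(20 + 4))**2/(-42) = 2822*(1/2799) + (4/24)**2*(-1/42) = 2822/2799 + (4*(1/24))**2*(-1/42) = 2822/2799 + (1/6)**2*(-1/42) = 2822/2799 + (1/36)*(-1/42) = 2822/2799 - 1/1512 = 473785/470232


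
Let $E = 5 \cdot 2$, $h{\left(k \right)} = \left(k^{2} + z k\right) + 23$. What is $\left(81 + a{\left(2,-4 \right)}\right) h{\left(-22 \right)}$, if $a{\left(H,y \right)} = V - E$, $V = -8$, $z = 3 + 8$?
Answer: $16695$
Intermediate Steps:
$z = 11$
$h{\left(k \right)} = 23 + k^{2} + 11 k$ ($h{\left(k \right)} = \left(k^{2} + 11 k\right) + 23 = 23 + k^{2} + 11 k$)
$E = 10$
$a{\left(H,y \right)} = -18$ ($a{\left(H,y \right)} = -8 - 10 = -18$)
$\left(81 + a{\left(2,-4 \right)}\right) h{\left(-22 \right)} = \left(81 - 18\right) \left(23 + \left(-22\right)^{2} + 11 \left(-22\right)\right) = 63 \left(23 + 484 - 242\right) = 63 \cdot 265 = 16695$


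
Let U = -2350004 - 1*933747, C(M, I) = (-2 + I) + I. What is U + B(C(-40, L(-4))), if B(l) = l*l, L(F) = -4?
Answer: -3283651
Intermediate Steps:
C(M, I) = -2 + 2*I
B(l) = l**2
U = -3283751 (U = -2350004 - 933747 = -3283751)
U + B(C(-40, L(-4))) = -3283751 + (-2 + 2*(-4))**2 = -3283751 + (-2 - 8)**2 = -3283751 + (-10)**2 = -3283751 + 100 = -3283651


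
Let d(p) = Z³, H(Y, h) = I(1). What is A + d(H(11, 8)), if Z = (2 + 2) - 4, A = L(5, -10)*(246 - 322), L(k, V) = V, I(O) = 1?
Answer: 760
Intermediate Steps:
A = 760 (A = -10*(246 - 322) = -10*(-76) = 760)
H(Y, h) = 1
Z = 0 (Z = 4 - 4 = 0)
d(p) = 0 (d(p) = 0³ = 0)
A + d(H(11, 8)) = 760 + 0 = 760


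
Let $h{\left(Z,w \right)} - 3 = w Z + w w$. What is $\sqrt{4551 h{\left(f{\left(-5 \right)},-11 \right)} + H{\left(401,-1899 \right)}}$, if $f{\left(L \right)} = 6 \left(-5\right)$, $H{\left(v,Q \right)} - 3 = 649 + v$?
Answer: $\sqrt{2067207} \approx 1437.8$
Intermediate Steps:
$H{\left(v,Q \right)} = 652 + v$ ($H{\left(v,Q \right)} = 3 + \left(649 + v\right) = 652 + v$)
$f{\left(L \right)} = -30$
$h{\left(Z,w \right)} = 3 + w^{2} + Z w$ ($h{\left(Z,w \right)} = 3 + \left(w Z + w w\right) = 3 + \left(Z w + w^{2}\right) = 3 + \left(w^{2} + Z w\right) = 3 + w^{2} + Z w$)
$\sqrt{4551 h{\left(f{\left(-5 \right)},-11 \right)} + H{\left(401,-1899 \right)}} = \sqrt{4551 \left(3 + \left(-11\right)^{2} - -330\right) + \left(652 + 401\right)} = \sqrt{4551 \left(3 + 121 + 330\right) + 1053} = \sqrt{4551 \cdot 454 + 1053} = \sqrt{2066154 + 1053} = \sqrt{2067207}$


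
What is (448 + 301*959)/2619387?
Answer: 32123/291043 ≈ 0.11037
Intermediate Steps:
(448 + 301*959)/2619387 = (448 + 288659)*(1/2619387) = 289107*(1/2619387) = 32123/291043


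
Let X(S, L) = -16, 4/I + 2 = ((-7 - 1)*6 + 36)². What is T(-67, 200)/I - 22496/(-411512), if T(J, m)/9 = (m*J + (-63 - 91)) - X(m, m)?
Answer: -222493784837/51439 ≈ -4.3254e+6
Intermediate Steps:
I = 2/71 (I = 4/(-2 + ((-7 - 1)*6 + 36)²) = 4/(-2 + (-8*6 + 36)²) = 4/(-2 + (-48 + 36)²) = 4/(-2 + (-12)²) = 4/(-2 + 144) = 4/142 = 4*(1/142) = 2/71 ≈ 0.028169)
T(J, m) = -1242 + 9*J*m (T(J, m) = 9*((m*J + (-63 - 91)) - 1*(-16)) = 9*((J*m - 154) + 16) = 9*((-154 + J*m) + 16) = 9*(-138 + J*m) = -1242 + 9*J*m)
T(-67, 200)/I - 22496/(-411512) = (-1242 + 9*(-67)*200)/(2/71) - 22496/(-411512) = (-1242 - 120600)*(71/2) - 22496*(-1/411512) = -121842*71/2 + 2812/51439 = -4325391 + 2812/51439 = -222493784837/51439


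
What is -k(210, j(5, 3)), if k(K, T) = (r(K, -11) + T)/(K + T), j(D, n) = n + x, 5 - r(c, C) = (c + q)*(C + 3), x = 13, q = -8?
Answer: -1637/226 ≈ -7.2434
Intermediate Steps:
r(c, C) = 5 - (-8 + c)*(3 + C) (r(c, C) = 5 - (c - 8)*(C + 3) = 5 - (-8 + c)*(3 + C))
j(D, n) = 13 + n (j(D, n) = n + 13 = 13 + n)
k(K, T) = (-59 + T + 8*K)/(K + T) (k(K, T) = ((29 - 3*K + 8*(-11) - 1*(-11)*K) + T)/(K + T) = ((29 - 3*K - 88 + 11*K) + T)/(K + T) = ((-59 + 8*K) + T)/(K + T) = (-59 + T + 8*K)/(K + T))
-k(210, j(5, 3)) = -(-59 + (13 + 3) + 8*210)/(210 + (13 + 3)) = -(-59 + 16 + 1680)/(210 + 16) = -1637/226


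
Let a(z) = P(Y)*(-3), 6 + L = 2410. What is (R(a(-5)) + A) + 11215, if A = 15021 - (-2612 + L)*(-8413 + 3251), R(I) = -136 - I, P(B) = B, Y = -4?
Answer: -1047608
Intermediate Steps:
L = 2404 (L = -6 + 2410 = 2404)
a(z) = 12 (a(z) = -4*(-3) = 12)
A = -1058675 (A = 15021 - (-2612 + 2404)*(-8413 + 3251) = 15021 - (-208)*(-5162) = 15021 - 1*1073696 = 15021 - 1073696 = -1058675)
(R(a(-5)) + A) + 11215 = ((-136 - 1*12) - 1058675) + 11215 = ((-136 - 12) - 1058675) + 11215 = (-148 - 1058675) + 11215 = -1058823 + 11215 = -1047608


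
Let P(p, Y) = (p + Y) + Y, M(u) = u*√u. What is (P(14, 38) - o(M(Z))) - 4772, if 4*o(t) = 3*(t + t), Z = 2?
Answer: -4682 - 3*√2 ≈ -4686.2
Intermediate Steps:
M(u) = u^(3/2)
P(p, Y) = p + 2*Y (P(p, Y) = (Y + p) + Y = p + 2*Y)
o(t) = 3*t/2 (o(t) = (3*(t + t))/4 = (3*(2*t))/4 = (6*t)/4 = 3*t/2)
(P(14, 38) - o(M(Z))) - 4772 = ((14 + 2*38) - 3*2^(3/2)/2) - 4772 = ((14 + 76) - 3*2*√2/2) - 4772 = (90 - 3*√2) - 4772 = -4682 - 3*√2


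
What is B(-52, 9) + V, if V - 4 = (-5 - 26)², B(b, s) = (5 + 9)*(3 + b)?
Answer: 279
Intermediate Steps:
B(b, s) = 42 + 14*b (B(b, s) = 14*(3 + b) = 42 + 14*b)
V = 965 (V = 4 + (-5 - 26)² = 4 + (-31)² = 4 + 961 = 965)
B(-52, 9) + V = (42 + 14*(-52)) + 965 = (42 - 728) + 965 = -686 + 965 = 279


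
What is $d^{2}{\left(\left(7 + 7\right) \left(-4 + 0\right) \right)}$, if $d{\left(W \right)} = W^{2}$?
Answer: $9834496$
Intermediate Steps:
$d^{2}{\left(\left(7 + 7\right) \left(-4 + 0\right) \right)} = \left(\left(\left(7 + 7\right) \left(-4 + 0\right)\right)^{2}\right)^{2} = \left(\left(14 \left(-4\right)\right)^{2}\right)^{2} = \left(\left(-56\right)^{2}\right)^{2} = 3136^{2} = 9834496$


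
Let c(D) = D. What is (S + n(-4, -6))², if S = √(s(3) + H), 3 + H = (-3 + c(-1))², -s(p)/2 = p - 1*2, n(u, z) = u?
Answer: (4 - √11)² ≈ 0.46700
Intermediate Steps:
s(p) = 4 - 2*p (s(p) = -2*(p - 1*2) = -2*(p - 2) = -2*(-2 + p) = 4 - 2*p)
H = 13 (H = -3 + (-3 - 1)² = -3 + (-4)² = -3 + 16 = 13)
S = √11 (S = √((4 - 2*3) + 13) = √((4 - 6) + 13) = √(-2 + 13) = √11 ≈ 3.3166)
(S + n(-4, -6))² = (√11 - 4)² = (-4 + √11)²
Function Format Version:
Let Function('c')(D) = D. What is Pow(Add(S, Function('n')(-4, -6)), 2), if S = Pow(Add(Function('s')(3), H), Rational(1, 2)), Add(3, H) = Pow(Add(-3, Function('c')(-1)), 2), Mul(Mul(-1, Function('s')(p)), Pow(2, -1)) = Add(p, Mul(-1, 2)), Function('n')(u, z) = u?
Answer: Pow(Add(4, Mul(-1, Pow(11, Rational(1, 2)))), 2) ≈ 0.46700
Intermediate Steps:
Function('s')(p) = Add(4, Mul(-2, p)) (Function('s')(p) = Mul(-2, Add(p, Mul(-1, 2))) = Mul(-2, Add(p, -2)) = Mul(-2, Add(-2, p)) = Add(4, Mul(-2, p)))
H = 13 (H = Add(-3, Pow(Add(-3, -1), 2)) = Add(-3, Pow(-4, 2)) = Add(-3, 16) = 13)
S = Pow(11, Rational(1, 2)) (S = Pow(Add(Add(4, Mul(-2, 3)), 13), Rational(1, 2)) = Pow(Add(Add(4, -6), 13), Rational(1, 2)) = Pow(Add(-2, 13), Rational(1, 2)) = Pow(11, Rational(1, 2)) ≈ 3.3166)
Pow(Add(S, Function('n')(-4, -6)), 2) = Pow(Add(Pow(11, Rational(1, 2)), -4), 2) = Pow(Add(-4, Pow(11, Rational(1, 2))), 2)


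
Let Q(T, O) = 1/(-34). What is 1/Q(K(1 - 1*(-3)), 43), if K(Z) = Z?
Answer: -34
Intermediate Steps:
Q(T, O) = -1/34
1/Q(K(1 - 1*(-3)), 43) = 1/(-1/34) = -34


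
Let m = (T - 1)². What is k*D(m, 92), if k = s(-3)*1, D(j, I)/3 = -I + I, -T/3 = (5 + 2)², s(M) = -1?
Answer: 0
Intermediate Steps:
T = -147 (T = -3*(5 + 2)² = -3*7² = -3*49 = -147)
m = 21904 (m = (-147 - 1)² = (-148)² = 21904)
D(j, I) = 0 (D(j, I) = 3*(-I + I) = 3*0 = 0)
k = -1 (k = -1*1 = -1)
k*D(m, 92) = -1*0 = 0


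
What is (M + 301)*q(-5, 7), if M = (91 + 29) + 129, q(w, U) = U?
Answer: 3850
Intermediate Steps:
M = 249 (M = 120 + 129 = 249)
(M + 301)*q(-5, 7) = (249 + 301)*7 = 550*7 = 3850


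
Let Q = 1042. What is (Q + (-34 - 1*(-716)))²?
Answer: 2972176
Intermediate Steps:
(Q + (-34 - 1*(-716)))² = (1042 + (-34 - 1*(-716)))² = (1042 + (-34 + 716))² = (1042 + 682)² = 1724² = 2972176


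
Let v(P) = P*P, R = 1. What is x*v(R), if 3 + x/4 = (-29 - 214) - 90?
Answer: -1344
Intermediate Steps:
v(P) = P²
x = -1344 (x = -12 + 4*((-29 - 214) - 90) = -12 + 4*(-243 - 90) = -12 + 4*(-333) = -12 - 1332 = -1344)
x*v(R) = -1344*1² = -1344*1 = -1344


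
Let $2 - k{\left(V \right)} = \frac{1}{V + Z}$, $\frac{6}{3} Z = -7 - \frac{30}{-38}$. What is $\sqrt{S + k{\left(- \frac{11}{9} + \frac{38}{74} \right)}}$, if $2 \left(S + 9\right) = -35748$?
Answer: $\frac{14 i \sqrt{53122683199}}{24131} \approx 133.72 i$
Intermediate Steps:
$S = -17883$ ($S = -9 + \frac{1}{2} \left(-35748\right) = -9 - 17874 = -17883$)
$Z = - \frac{59}{19}$ ($Z = \frac{-7 - \frac{30}{-38}}{2} = \frac{-7 - - \frac{15}{19}}{2} = \frac{-7 + \frac{15}{19}}{2} = \frac{1}{2} \left(- \frac{118}{19}\right) = - \frac{59}{19} \approx -3.1053$)
$k{\left(V \right)} = 2 - \frac{1}{- \frac{59}{19} + V}$ ($k{\left(V \right)} = 2 - \frac{1}{V - \frac{59}{19}} = 2 - \frac{1}{- \frac{59}{19} + V}$)
$\sqrt{S + k{\left(- \frac{11}{9} + \frac{38}{74} \right)}} = \sqrt{-17883 + \frac{-137 + 38 \left(- \frac{11}{9} + \frac{38}{74}\right)}{-59 + 19 \left(- \frac{11}{9} + \frac{38}{74}\right)}} = \sqrt{-17883 + \frac{-137 + 38 \left(\left(-11\right) \frac{1}{9} + 38 \cdot \frac{1}{74}\right)}{-59 + 19 \left(\left(-11\right) \frac{1}{9} + 38 \cdot \frac{1}{74}\right)}} = \sqrt{-17883 + \frac{-137 + 38 \left(- \frac{11}{9} + \frac{19}{37}\right)}{-59 + 19 \left(- \frac{11}{9} + \frac{19}{37}\right)}} = \sqrt{-17883 + \frac{-137 + 38 \left(- \frac{236}{333}\right)}{-59 + 19 \left(- \frac{236}{333}\right)}} = \sqrt{-17883 + \frac{-137 - \frac{8968}{333}}{-59 - \frac{4484}{333}}} = \sqrt{-17883 + \frac{1}{- \frac{24131}{333}} \left(- \frac{54589}{333}\right)} = \sqrt{-17883 - - \frac{54589}{24131}} = \sqrt{-17883 + \frac{54589}{24131}} = \sqrt{- \frac{431480084}{24131}} = \frac{14 i \sqrt{53122683199}}{24131}$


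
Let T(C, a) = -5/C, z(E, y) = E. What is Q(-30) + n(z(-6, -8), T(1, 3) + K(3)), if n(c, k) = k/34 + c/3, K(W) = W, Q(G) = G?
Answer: -545/17 ≈ -32.059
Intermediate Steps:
n(c, k) = c/3 + k/34 (n(c, k) = k*(1/34) + c*(⅓) = k/34 + c/3 = c/3 + k/34)
Q(-30) + n(z(-6, -8), T(1, 3) + K(3)) = -30 + ((⅓)*(-6) + (-5/1 + 3)/34) = -30 + (-2 + (-5*1 + 3)/34) = -30 + (-2 + (-5 + 3)/34) = -30 + (-2 + (1/34)*(-2)) = -30 + (-2 - 1/17) = -30 - 35/17 = -545/17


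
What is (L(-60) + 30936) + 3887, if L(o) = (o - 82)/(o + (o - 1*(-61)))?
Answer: 2054699/59 ≈ 34825.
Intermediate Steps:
L(o) = (-82 + o)/(61 + 2*o) (L(o) = (-82 + o)/(o + (o + 61)) = (-82 + o)/(o + (61 + o)) = (-82 + o)/(61 + 2*o))
(L(-60) + 30936) + 3887 = ((-82 - 60)/(61 + 2*(-60)) + 30936) + 3887 = (-142/(61 - 120) + 30936) + 3887 = (-142/(-59) + 30936) + 3887 = (-1/59*(-142) + 30936) + 3887 = (142/59 + 30936) + 3887 = 1825366/59 + 3887 = 2054699/59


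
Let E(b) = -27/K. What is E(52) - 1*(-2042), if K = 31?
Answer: 63275/31 ≈ 2041.1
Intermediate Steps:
E(b) = -27/31
E(52) - 1*(-2042) = -27/31 - 1*(-2042) = -27/31 + 2042 = 63275/31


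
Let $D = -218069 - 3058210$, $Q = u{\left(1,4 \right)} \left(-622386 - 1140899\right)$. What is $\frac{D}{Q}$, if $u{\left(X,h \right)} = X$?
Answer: $\frac{3276279}{1763285} \approx 1.8581$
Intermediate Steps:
$Q = -1763285$ ($Q = 1 \left(-622386 - 1140899\right) = 1 \left(-1763285\right) = -1763285$)
$D = -3276279$ ($D = -218069 - 3058210 = -3276279$)
$\frac{D}{Q} = - \frac{3276279}{-1763285} = \left(-3276279\right) \left(- \frac{1}{1763285}\right) = \frac{3276279}{1763285}$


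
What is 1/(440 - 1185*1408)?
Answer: -1/1668040 ≈ -5.9951e-7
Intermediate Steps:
1/(440 - 1185*1408) = 1/(440 - 1668480) = 1/(-1668040) = -1/1668040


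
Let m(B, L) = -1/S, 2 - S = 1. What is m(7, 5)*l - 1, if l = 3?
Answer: -4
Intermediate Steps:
S = 1 (S = 2 - 1*1 = 2 - 1 = 1)
m(B, L) = -1 (m(B, L) = -1/1 = -1*1 = -1)
m(7, 5)*l - 1 = -1*3 - 1 = -3 - 1 = -4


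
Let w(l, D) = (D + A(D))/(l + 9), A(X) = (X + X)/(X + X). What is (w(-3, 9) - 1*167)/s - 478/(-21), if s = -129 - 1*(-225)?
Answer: 2651/126 ≈ 21.040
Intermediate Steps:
A(X) = 1 (A(X) = (2*X)/((2*X)) = (2*X)*(1/(2*X)) = 1)
w(l, D) = (1 + D)/(9 + l) (w(l, D) = (D + 1)/(l + 9) = (1 + D)/(9 + l))
s = 96 (s = -129 + 225 = 96)
(w(-3, 9) - 1*167)/s - 478/(-21) = ((1 + 9)/(9 - 3) - 1*167)/96 - 478/(-21) = (10/6 - 167)*(1/96) - 478*(-1/21) = ((1/6)*10 - 167)*(1/96) + 478/21 = (5/3 - 167)*(1/96) + 478/21 = -496/3*1/96 + 478/21 = -31/18 + 478/21 = 2651/126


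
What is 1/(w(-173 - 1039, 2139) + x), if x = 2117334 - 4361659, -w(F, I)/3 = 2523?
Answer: -1/2251894 ≈ -4.4407e-7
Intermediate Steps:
w(F, I) = -7569 (w(F, I) = -3*2523 = -7569)
x = -2244325
1/(w(-173 - 1039, 2139) + x) = 1/(-7569 - 2244325) = 1/(-2251894) = -1/2251894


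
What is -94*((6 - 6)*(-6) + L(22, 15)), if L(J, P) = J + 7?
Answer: -2726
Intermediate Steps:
L(J, P) = 7 + J
-94*((6 - 6)*(-6) + L(22, 15)) = -94*((6 - 6)*(-6) + (7 + 22)) = -94*(0*(-6) + 29) = -94*(0 + 29) = -94*29 = -1*2726 = -2726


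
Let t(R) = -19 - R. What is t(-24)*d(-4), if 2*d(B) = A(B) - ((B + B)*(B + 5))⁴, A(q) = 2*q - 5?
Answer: -20545/2 ≈ -10273.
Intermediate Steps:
A(q) = -5 + 2*q
d(B) = -5/2 + B - 8*B⁴*(5 + B)⁴ (d(B) = ((-5 + 2*B) - ((B + B)*(B + 5))⁴)/2 = ((-5 + 2*B) - ((2*B)*(5 + B))⁴)/2 = ((-5 + 2*B) - (2*B*(5 + B))⁴)/2 = ((-5 + 2*B) - 16*B⁴*(5 + B)⁴)/2 = (-5 + 2*B - 16*B⁴*(5 + B)⁴)/2 = -5/2 + B - 8*B⁴*(5 + B)⁴)
t(-24)*d(-4) = (-19 - 1*(-24))*(-5/2 - 4 - 8*(-4)⁴*(5 - 4)⁴) = (-19 + 24)*(-5/2 - 4 - 8*256*1⁴) = 5*(-5/2 - 4 - 8*256*1) = 5*(-5/2 - 4 - 2048) = 5*(-4109/2) = -20545/2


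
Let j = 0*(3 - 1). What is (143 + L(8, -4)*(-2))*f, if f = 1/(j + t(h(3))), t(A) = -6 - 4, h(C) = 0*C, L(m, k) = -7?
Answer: -157/10 ≈ -15.700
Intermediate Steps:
h(C) = 0
t(A) = -10
j = 0 (j = 0*2 = 0)
f = -1/10 (f = 1/(0 - 10) = 1/(-10) = -1/10 ≈ -0.10000)
(143 + L(8, -4)*(-2))*f = (143 - 7*(-2))*(-1/10) = (143 + 14)*(-1/10) = 157*(-1/10) = -157/10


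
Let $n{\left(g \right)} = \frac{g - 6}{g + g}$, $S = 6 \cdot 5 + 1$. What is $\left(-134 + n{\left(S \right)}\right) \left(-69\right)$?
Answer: $\frac{571527}{62} \approx 9218.2$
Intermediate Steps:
$S = 31$ ($S = 30 + 1 = 31$)
$n{\left(g \right)} = \frac{-6 + g}{2 g}$
$\left(-134 + n{\left(S \right)}\right) \left(-69\right) = \left(-134 + \frac{-6 + 31}{2 \cdot 31}\right) \left(-69\right) = \left(-134 + \frac{1}{2} \cdot \frac{1}{31} \cdot 25\right) \left(-69\right) = \left(-134 + \frac{25}{62}\right) \left(-69\right) = \left(- \frac{8283}{62}\right) \left(-69\right) = \frac{571527}{62}$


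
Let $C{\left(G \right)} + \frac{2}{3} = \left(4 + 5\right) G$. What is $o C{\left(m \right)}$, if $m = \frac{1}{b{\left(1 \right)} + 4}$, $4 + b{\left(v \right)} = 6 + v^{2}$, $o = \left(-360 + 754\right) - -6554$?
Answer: $\frac{30108}{7} \approx 4301.1$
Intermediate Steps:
$o = 6948$ ($o = 394 + 6554 = 6948$)
$b{\left(v \right)} = 2 + v^{2}$ ($b{\left(v \right)} = -4 + \left(6 + v^{2}\right) = 2 + v^{2}$)
$m = \frac{1}{7}$ ($m = \frac{1}{\left(2 + 1^{2}\right) + 4} = \frac{1}{\left(2 + 1\right) + 4} = \frac{1}{3 + 4} = \frac{1}{7} \approx 0.14286$)
$C{\left(G \right)} = - \frac{2}{3} + 9 G$ ($C{\left(G \right)} = - \frac{2}{3} + \left(4 + 5\right) G = - \frac{2}{3} + 9 G$)
$o C{\left(m \right)} = 6948 \left(- \frac{2}{3} + 9 \cdot \frac{1}{7}\right) = 6948 \left(- \frac{2}{3} + \frac{9}{7}\right) = 6948 \cdot \frac{13}{21} = \frac{30108}{7}$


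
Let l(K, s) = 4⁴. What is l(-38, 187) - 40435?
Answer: -40179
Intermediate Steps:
l(K, s) = 256
l(-38, 187) - 40435 = 256 - 40435 = -40179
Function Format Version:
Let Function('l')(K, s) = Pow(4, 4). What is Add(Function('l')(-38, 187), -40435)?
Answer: -40179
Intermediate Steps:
Function('l')(K, s) = 256
Add(Function('l')(-38, 187), -40435) = Add(256, -40435) = -40179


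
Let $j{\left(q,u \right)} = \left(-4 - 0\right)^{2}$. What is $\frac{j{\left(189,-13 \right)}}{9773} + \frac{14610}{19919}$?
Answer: $\frac{143102234}{194668387} \approx 0.73511$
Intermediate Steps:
$j{\left(q,u \right)} = 16$ ($j{\left(q,u \right)} = \left(-4 + 0\right)^{2} = \left(-4\right)^{2} = 16$)
$\frac{j{\left(189,-13 \right)}}{9773} + \frac{14610}{19919} = \frac{16}{9773} + \frac{14610}{19919} = \frac{143102234}{194668387}$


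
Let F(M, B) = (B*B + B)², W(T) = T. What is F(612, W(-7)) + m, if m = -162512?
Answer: -160748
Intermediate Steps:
F(M, B) = (B + B²)² (F(M, B) = (B² + B)² = (B + B²)²)
F(612, W(-7)) + m = (-7)²*(1 - 7)² - 162512 = 49*(-6)² - 162512 = 49*36 - 162512 = 1764 - 162512 = -160748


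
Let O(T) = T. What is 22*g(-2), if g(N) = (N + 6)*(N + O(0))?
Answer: -176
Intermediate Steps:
g(N) = N*(6 + N) (g(N) = (N + 6)*(N + 0) = (6 + N)*N = N*(6 + N))
22*g(-2) = 22*(-2*(6 - 2)) = 22*(-2*4) = 22*(-8) = -176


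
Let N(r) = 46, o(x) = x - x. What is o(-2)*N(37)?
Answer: 0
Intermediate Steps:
o(x) = 0
o(-2)*N(37) = 0*46 = 0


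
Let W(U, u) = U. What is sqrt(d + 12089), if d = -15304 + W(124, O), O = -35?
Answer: I*sqrt(3091) ≈ 55.597*I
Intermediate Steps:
d = -15180 (d = -15304 + 124 = -15180)
sqrt(d + 12089) = sqrt(-15180 + 12089) = sqrt(-3091) = I*sqrt(3091)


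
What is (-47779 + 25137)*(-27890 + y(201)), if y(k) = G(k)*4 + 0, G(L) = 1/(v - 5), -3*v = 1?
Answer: 1263004723/2 ≈ 6.3150e+8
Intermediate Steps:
v = -⅓ (v = -⅓*1 = -⅓ ≈ -0.33333)
G(L) = -3/16 (G(L) = 1/(-⅓ - 5) = 1/(-16/3) = -3/16)
y(k) = -¾ (y(k) = -3/16*4 + 0 = -¾ + 0 = -¾)
(-47779 + 25137)*(-27890 + y(201)) = (-47779 + 25137)*(-27890 - ¾) = -22642*(-111563/4) = 1263004723/2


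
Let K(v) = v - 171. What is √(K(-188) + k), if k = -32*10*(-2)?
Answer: √281 ≈ 16.763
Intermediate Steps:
K(v) = -171 + v
k = 640 (k = -320*(-2) = 640)
√(K(-188) + k) = √((-171 - 188) + 640) = √(-359 + 640) = √281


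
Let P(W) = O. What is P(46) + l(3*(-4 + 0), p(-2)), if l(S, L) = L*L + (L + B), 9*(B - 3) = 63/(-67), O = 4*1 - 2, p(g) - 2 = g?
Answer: 328/67 ≈ 4.8955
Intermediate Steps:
p(g) = 2 + g
O = 2 (O = 4 - 2 = 2)
P(W) = 2
B = 194/67 (B = 3 + (63/(-67))/9 = 3 + (63*(-1/67))/9 = 3 + (1/9)*(-63/67) = 3 - 7/67 = 194/67 ≈ 2.8955)
l(S, L) = 194/67 + L + L**2 (l(S, L) = L*L + (L + 194/67) = L**2 + (194/67 + L) = 194/67 + L + L**2)
P(46) + l(3*(-4 + 0), p(-2)) = 2 + (194/67 + (2 - 2) + (2 - 2)**2) = 2 + (194/67 + 0 + 0**2) = 2 + (194/67 + 0 + 0) = 2 + 194/67 = 328/67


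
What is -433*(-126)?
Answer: 54558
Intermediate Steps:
-433*(-126) = -1*(-54558) = 54558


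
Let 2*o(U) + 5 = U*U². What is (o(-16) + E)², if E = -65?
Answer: 17901361/4 ≈ 4.4753e+6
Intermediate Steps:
o(U) = -5/2 + U³/2 (o(U) = -5/2 + (U*U²)/2 = -5/2 + U³/2)
(o(-16) + E)² = ((-5/2 + (½)*(-16)³) - 65)² = ((-5/2 + (½)*(-4096)) - 65)² = ((-5/2 - 2048) - 65)² = (-4101/2 - 65)² = (-4231/2)² = 17901361/4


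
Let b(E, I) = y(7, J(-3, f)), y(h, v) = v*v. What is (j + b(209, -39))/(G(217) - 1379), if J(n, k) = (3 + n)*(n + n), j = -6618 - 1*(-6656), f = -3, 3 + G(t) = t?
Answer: -38/1165 ≈ -0.032618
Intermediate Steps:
G(t) = -3 + t
j = 38 (j = -6618 + 6656 = 38)
J(n, k) = 2*n*(3 + n) (J(n, k) = (3 + n)*(2*n) = 2*n*(3 + n))
y(h, v) = v²
b(E, I) = 0 (b(E, I) = (2*(-3)*(3 - 3))² = (2*(-3)*0)² = 0² = 0)
(j + b(209, -39))/(G(217) - 1379) = (38 + 0)/((-3 + 217) - 1379) = 38/(214 - 1379) = 38/(-1165) = 38*(-1/1165) = -38/1165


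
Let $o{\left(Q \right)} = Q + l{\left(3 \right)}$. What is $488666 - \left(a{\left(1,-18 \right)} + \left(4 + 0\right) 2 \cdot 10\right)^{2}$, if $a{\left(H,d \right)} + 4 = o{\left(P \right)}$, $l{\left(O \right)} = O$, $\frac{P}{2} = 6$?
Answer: $480385$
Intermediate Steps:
$P = 12$ ($P = 2 \cdot 6 = 12$)
$o{\left(Q \right)} = 3 + Q$ ($o{\left(Q \right)} = Q + 3 = 3 + Q$)
$a{\left(H,d \right)} = 11$ ($a{\left(H,d \right)} = -4 + \left(3 + 12\right) = -4 + 15 = 11$)
$488666 - \left(a{\left(1,-18 \right)} + \left(4 + 0\right) 2 \cdot 10\right)^{2} = 488666 - \left(11 + \left(4 + 0\right) 2 \cdot 10\right)^{2} = 488666 - \left(11 + 4 \cdot 2 \cdot 10\right)^{2} = 488666 - \left(11 + 8 \cdot 10\right)^{2} = 488666 - \left(11 + 80\right)^{2} = 488666 - 91^{2} = 488666 - 8281 = 480385$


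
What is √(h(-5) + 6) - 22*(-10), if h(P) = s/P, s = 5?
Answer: 220 + √5 ≈ 222.24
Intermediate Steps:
h(P) = 5/P
√(h(-5) + 6) - 22*(-10) = √(5/(-5) + 6) - 22*(-10) = √(5*(-⅕) + 6) + 220 = √(-1 + 6) + 220 = √5 + 220 = 220 + √5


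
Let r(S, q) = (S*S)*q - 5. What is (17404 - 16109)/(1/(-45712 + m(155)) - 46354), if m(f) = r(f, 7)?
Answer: -158583110/5676418131 ≈ -0.027937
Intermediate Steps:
r(S, q) = -5 + q*S**2 (r(S, q) = S**2*q - 5 = q*S**2 - 5 = -5 + q*S**2)
m(f) = -5 + 7*f**2
(17404 - 16109)/(1/(-45712 + m(155)) - 46354) = (17404 - 16109)/(1/(-45712 + (-5 + 7*155**2)) - 46354) = 1295/(1/(-45712 + (-5 + 7*24025)) - 46354) = 1295/(1/(-45712 + (-5 + 168175)) - 46354) = 1295/(1/(-45712 + 168170) - 46354) = 1295/(1/122458 - 46354) = 1295/(-5676418131/122458) = 1295*(-122458/5676418131) = -158583110/5676418131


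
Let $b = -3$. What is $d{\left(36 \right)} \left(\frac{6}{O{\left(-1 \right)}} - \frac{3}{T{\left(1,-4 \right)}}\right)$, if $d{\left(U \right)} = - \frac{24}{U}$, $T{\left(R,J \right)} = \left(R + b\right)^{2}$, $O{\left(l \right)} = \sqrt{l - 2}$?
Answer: $\frac{1}{2} + \frac{4 i \sqrt{3}}{3} \approx 0.5 + 2.3094 i$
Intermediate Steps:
$O{\left(l \right)} = \sqrt{-2 + l}$
$T{\left(R,J \right)} = \left(-3 + R\right)^{2}$ ($T{\left(R,J \right)} = \left(R - 3\right)^{2} = \left(-3 + R\right)^{2}$)
$d{\left(36 \right)} \left(\frac{6}{O{\left(-1 \right)}} - \frac{3}{T{\left(1,-4 \right)}}\right) = - \frac{24}{36} \left(\frac{6}{\sqrt{-2 - 1}} - \frac{3}{\left(-3 + 1\right)^{2}}\right) = \left(-24\right) \frac{1}{36} \left(\frac{6}{\sqrt{-3}} - \frac{3}{\left(-2\right)^{2}}\right) = - \frac{2 \left(\frac{6}{i \sqrt{3}} - \frac{3}{4}\right)}{3} = - \frac{2 \left(6 \left(- \frac{i \sqrt{3}}{3}\right) - \frac{3}{4}\right)}{3} = - \frac{2 \left(- 2 i \sqrt{3} - \frac{3}{4}\right)}{3} = - \frac{2 \left(- \frac{3}{4} - 2 i \sqrt{3}\right)}{3} = \frac{1}{2} + \frac{4 i \sqrt{3}}{3}$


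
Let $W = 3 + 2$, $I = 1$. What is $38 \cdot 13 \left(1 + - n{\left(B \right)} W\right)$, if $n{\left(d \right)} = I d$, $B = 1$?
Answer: $-1976$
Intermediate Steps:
$W = 5$
$n{\left(d \right)} = d$ ($n{\left(d \right)} = 1 d = d$)
$38 \cdot 13 \left(1 + - n{\left(B \right)} W\right) = 38 \cdot 13 \left(1 + \left(-1\right) 1 \cdot 5\right) = 494 \left(1 - 5\right) = 494 \left(-4\right) = -1976$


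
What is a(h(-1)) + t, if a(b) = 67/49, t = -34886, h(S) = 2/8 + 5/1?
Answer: -1709347/49 ≈ -34885.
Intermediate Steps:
h(S) = 21/4 (h(S) = 2*(1/8) + 5*1 = 1/4 + 5 = 21/4)
a(b) = 67/49 (a(b) = 67*(1/49) = 67/49)
a(h(-1)) + t = 67/49 - 34886 = -1709347/49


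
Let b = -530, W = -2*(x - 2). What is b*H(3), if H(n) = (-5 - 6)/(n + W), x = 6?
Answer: -1166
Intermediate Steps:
W = -8 (W = -2*(6 - 2) = -2*4 = -8)
H(n) = -11/(-8 + n) (H(n) = (-5 - 6)/(n - 8) = -11/(-8 + n))
b*H(3) = -(-5830)/(-8 + 3) = -(-5830)/(-5) = -(-5830)*(-1)/5 = -530*11/5 = -1166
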